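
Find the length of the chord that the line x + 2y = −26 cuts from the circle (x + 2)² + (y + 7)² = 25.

2√5

The distance from (−2, −7) to the line is 10/√5, and r² = 25.
Chord = 2√(r² − d²) = 2·√(5) = 2√5.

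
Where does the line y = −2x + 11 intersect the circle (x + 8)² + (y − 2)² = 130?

From the line, y = −2x + 11. Substituting:
5x² − 20x + 15 = 0  ⟹  x² − 4x + 3 = 0
x = 3 or x = 1, giving (3, 5) and (1, 9).

(1, 9) and (3, 5)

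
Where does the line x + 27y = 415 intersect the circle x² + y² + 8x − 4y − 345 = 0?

From the line, y = (415 − x)/27. Substituting:
730x² + 5110x − 124100 = 0  ⟹  x² + 7x − 170 = 0
x = 10 or x = −17, giving (10, 15) and (−17, 16).

(−17, 16) and (10, 15)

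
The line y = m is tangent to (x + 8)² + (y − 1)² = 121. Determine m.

m = −10 or m = 12

For a tangent, require d(centre, line) = r = 11.
|0·(−8) + 1·1 − m| / √1 = 11
|m − (1)| = 11, so m = 12 or m = −10.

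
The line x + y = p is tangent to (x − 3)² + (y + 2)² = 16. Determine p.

p = 1 ± 4√2

The line touches the circle iff its distance from (3, −2) is 4:
|1·3 + 1·(−2) − p| / √2 = 4
|p − (1)| = 4√2.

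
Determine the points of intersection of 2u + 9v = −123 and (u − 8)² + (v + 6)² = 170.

From the line, v = (−123 − 2u)/9. Substituting:
85u² − 1020u − 3825 = 0  ⟹  u² − 12u − 45 = 0
u = 15 or u = −3, giving (15, −17) and (−3, −13).

(−3, −13) and (15, −17)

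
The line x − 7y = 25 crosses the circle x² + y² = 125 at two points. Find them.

Express y = (−25 + x)/7 and substitute into the circle:
50x² − 50x − 5500 = 0  ⟹  x² − x − 110 = 0
x = 11 or x = −10, giving (11, −2) and (−10, −5).

(−10, −5) and (11, −2)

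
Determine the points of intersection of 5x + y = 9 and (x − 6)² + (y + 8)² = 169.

Substitute y = −5x + 9:
26x² − 182x + 156 = 0  ⟹  x² − 7x + 6 = 0
x = 6 or x = 1, giving (6, −21) and (1, 4).

(1, 4) and (6, −21)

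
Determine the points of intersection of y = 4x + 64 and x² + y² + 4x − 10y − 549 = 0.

(−19, −12) and (−9, 28)

Substitute y = 4x + 64:
17x² + 476x + 2907 = 0  ⟹  x² + 28x + 171 = 0
x = −9 or x = −19, giving (−9, 28) and (−19, −12).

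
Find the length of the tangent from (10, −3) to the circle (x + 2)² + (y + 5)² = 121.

3√3

The centre is (−2, −5) and r = 11. The square of the distance from P to the centre is 144 + 4 = 148.
Power of the point: PT² = |PO|² − r² = 27, so PT = 3√3.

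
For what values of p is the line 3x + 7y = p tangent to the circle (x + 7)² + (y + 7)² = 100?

For a tangent, require d(centre, line) = r = 10.
|3·(−7) + 7·(−7) − p| / √58 = 10
|p − (−70)| = 10√58.

p = −70 ± 10√58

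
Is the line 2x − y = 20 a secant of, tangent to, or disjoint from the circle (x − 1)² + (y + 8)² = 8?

disjoint

Centre (1, −8), r² = 8. Distance² from centre to line = (−10)²/5 = 20.
Since d² > r², the line lies outside the circle.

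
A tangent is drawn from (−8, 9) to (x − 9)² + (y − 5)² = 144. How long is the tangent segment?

√161

With centre O = (9, 5), |OP|² = 305 and r² = 144.
Power of the point: PT² = |PO|² − r² = 161, so PT = √161.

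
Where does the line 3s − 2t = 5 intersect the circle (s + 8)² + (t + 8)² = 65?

(−9, −16) and (−1, −4)

Substitute t = (−5 + 3s)/2:
13s² + 130s + 117 = 0  ⟹  s² + 10s + 9 = 0
s = −1 or s = −9, giving (−1, −4) and (−9, −16).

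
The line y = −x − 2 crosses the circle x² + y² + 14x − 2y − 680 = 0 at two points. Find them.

(−24, 22) and (14, −16)

Express y = −x − 2 and substitute into the circle:
2x² + 20x − 672 = 0  ⟹  x² + 10x − 336 = 0
x = 14 or x = −24, giving (14, −16) and (−24, 22).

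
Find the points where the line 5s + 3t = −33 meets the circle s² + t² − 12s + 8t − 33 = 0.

Express t = (−33 − 5s)/3 and substitute into the circle:
34s² + 102s = 0  ⟹  s² + 3s = 0
s = 0 or s = −3, giving (0, −11) and (−3, −6).

(−3, −6) and (0, −11)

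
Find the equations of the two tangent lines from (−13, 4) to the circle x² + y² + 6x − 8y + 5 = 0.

x + 2y = −5 and x − 2y = −21

Write the tangent as mx − y + (4 − m·(−13)) = 0 and set its distance from the centre to 2√5:
(10m − (0))² = 20(m² + 1)
4m² − 1 = 0, so m = −1/2 or m = 1/2.
With m = −1/2: x + 2y = −5. With m = 1/2: x − 2y = −21.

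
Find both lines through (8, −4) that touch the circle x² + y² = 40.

3x + y = 20 and x − 3y = 20

A line y − (−4) = m(x − (8)) is tangent when its distance from (0, 0) is 2√10:
[m·(−8) − (4)]² = 40(m² + 1)
3m² + 8m − 3 = 0, so m = −3 or m = 1/3.
Through (8, −4) these give 3x + y = 20 and x − 3y = 20.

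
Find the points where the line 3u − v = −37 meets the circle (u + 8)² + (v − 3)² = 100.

(−14, −5) and (−8, 13)

Express v = 3u + 37 and substitute into the circle:
10u² + 220u + 1120 = 0  ⟹  u² + 22u + 112 = 0
u = −8 or u = −14, giving (−8, 13) and (−14, −5).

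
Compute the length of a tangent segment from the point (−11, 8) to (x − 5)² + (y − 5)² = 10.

The centre is (5, 5) and r = √10. The square of the distance from P to the centre is 256 + 9 = 265.
By the tangent–radius right angle, tangent length = √(|PO|² − r²) = √255.

√255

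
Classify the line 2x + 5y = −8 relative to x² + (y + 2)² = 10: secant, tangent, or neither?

Substituting the line into the circle gives 29x² − 8x − 246 = 0.
Discriminant = (−8)² − 4·29·(−246) = 28600 > 0.
Two real roots: the line is a secant.

secant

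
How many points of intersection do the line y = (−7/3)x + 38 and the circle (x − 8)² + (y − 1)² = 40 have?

Centre (8, 1), r² = 40. Distance² from centre to line = (−55)²/58 = 3025/58.
Since d² > r², the line lies outside the circle.

0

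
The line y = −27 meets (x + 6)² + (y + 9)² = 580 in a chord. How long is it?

32

The distance from (−6, −9) to the line is 18, and r² = 580.
Half the chord is √(r² − d²) = √(256), so the full chord is 32.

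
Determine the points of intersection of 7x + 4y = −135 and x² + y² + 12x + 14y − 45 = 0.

Substitute y = (−135 − 7x)/4:
65x² + 1690x + 9945 = 0  ⟹  x² + 26x + 153 = 0
x = −9 or x = −17, giving (−9, −18) and (−17, −4).

(−17, −4) and (−9, −18)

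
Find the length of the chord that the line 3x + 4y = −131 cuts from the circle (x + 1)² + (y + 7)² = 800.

Substitute y = (−131 − 3x)/4:
25x² + 650x − 2175 = 0  ⟹  x² + 26x − 87 = 0
x = 3 or x = −29, giving (3, −35) and (−29, −11).
Chord length = distance between (3, −35) and (−29, −11) = √1600 = 40.

40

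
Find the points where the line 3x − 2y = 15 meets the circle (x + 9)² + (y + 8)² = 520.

From the line, y = (−15 + 3x)/2. Substituting:
13x² + 78x − 1755 = 0  ⟹  x² + 6x − 135 = 0
x = 9 or x = −15, giving (9, 6) and (−15, −30).

(−15, −30) and (9, 6)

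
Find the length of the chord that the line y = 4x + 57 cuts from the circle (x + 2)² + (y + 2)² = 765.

12√17

From the line, y = 4x + 57. Substituting:
17x² + 476x + 2720 = 0  ⟹  x² + 28x + 160 = 0
x = −8 or x = −20, giving (−8, 25) and (−20, −23).
|(−8, 25) − (−20, −23)| = √((12)² + (48)²) = 12√17.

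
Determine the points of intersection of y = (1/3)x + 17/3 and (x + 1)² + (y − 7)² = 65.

From the line, y = (17 + x)/3. Substituting:
10x² + 10x − 560 = 0  ⟹  x² + x − 56 = 0
x = 7 or x = −8, giving (7, 8) and (−8, 3).

(−8, 3) and (7, 8)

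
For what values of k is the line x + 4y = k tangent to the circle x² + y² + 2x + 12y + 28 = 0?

k = −25 ± 3√17

The line touches the circle iff its distance from (−1, −6) is 3:
|1·(−1) + 4·(−6) − k| / √17 = 3
|k − (−25)| = 3√17.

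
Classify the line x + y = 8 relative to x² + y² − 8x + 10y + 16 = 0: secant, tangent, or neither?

neither

Substituting the line into the circle gives 2x² − 34x + 160 = 0.
Δ = 1156 − 1280 = −124.
No real roots: the line does not meet the circle.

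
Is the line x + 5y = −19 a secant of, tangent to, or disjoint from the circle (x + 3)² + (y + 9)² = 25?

disjoint

Substituting the line into the circle gives 26x² + 98x + 276 = 0.
Discriminant = (98)² − 4·26·(276) = −19100 < 0.
No real roots: the line does not meet the circle.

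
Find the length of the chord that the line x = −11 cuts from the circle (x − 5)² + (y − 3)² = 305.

The line gives x = −11. Substituting into the circle:
y² − 6y − 40 = 0
y = 10 or y = −4, giving (−11, 10) and (−11, −4).
Chord length = distance between (−11, 10) and (−11, −4) = √196 = 14.

14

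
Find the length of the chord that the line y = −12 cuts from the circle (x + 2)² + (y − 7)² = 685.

36

Express y = −12 and substitute into the circle:
x² + 4x − 320 = 0
x = 16 or x = −20, giving (16, −12) and (−20, −12).
Chord length = distance between (16, −12) and (−20, −12) = √1296 = 36.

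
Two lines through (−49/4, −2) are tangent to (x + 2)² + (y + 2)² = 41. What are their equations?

4x + 5y = −59 and 4x − 5y = −39

Let a tangent through (−49/4, −2) have slope m. Its distance from (−2, −2) must equal √41:
(41/4m − (0))² = 41(m² + 1)
25m² − 16 = 0, so m = −4/5 or m = 4/5.
With m = −4/5: 4x + 5y = −59. With m = 4/5: 4x − 5y = −39.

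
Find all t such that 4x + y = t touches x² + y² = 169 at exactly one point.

t = ±13√17

The line touches the circle iff its distance from (0, 0) is 13:
|4·0 + 1·0 − t| / √17 = 13
|t| = 13√17.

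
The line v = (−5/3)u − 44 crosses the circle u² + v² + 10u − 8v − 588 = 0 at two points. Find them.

Substitute v = (−132 − 5u)/3:
34u² + 1530u + 15300 = 0  ⟹  u² + 45u + 450 = 0
u = −15 or u = −30, giving (−15, −19) and (−30, 6).

(−30, 6) and (−15, −19)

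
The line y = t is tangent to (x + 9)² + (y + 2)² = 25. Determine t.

t = −7 or t = 3

For a tangent, require d(centre, line) = r = 5.
|0·(−9) + 1·(−2) − t| / √1 = 5
|t − (−2)| = 5, so t = 3 or t = −7.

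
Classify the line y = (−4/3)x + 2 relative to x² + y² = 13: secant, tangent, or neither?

Substituting the line into the circle gives 25x² − 48x − 81 = 0.
Δ = 2304 − (−8100) = 10404.
Two real roots: the line is a secant.

secant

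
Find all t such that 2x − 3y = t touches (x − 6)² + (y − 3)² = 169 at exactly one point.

t = 3 ± 13√13

For a tangent, require d(centre, line) = r = 13.
|2·6 − 3·3 − t| / √13 = 13
|t − (3)| = 13√13.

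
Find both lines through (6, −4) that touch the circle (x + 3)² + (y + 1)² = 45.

x − 2y = 14 and 2x + y = 8

A line y − (−4) = m(x − (6)) is tangent when its distance from (−3, −1) is 3√5:
(−9m − (3))² = 45(m² + 1)
2m² + 3m − 2 = 0, so m = 1/2 or m = −2.
With m = 1/2: x − 2y = 14. With m = −2: 2x + y = 8.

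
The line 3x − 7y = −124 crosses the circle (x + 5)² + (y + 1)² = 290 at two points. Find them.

From the line, y = (124 + 3x)/7. Substituting:
58x² + 1276x + 4176 = 0  ⟹  x² + 22x + 72 = 0
x = −4 or x = −18, giving (−4, 16) and (−18, 10).

(−18, 10) and (−4, 16)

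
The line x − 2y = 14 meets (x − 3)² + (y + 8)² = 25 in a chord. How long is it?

Express y = (−14 + x)/2 and substitute into the circle:
5x² − 20x − 60 = 0  ⟹  x² − 4x − 12 = 0
x = 6 or x = −2, giving (6, −4) and (−2, −8).
Chord length = distance between (6, −4) and (−2, −8) = √80 = 4√5.

4√5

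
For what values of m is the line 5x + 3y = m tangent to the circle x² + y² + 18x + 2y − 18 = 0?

m = −48 ± 10√34

The line touches the circle iff its distance from (−9, −1) is 10:
|5·(−9) + 3·(−1) − m| / √34 = 10
|m − (−48)| = 10√34.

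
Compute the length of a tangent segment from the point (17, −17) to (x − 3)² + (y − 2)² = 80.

3√53

The centre is (3, 2) and r = 4√5. The square of the distance from P to the centre is 196 + 361 = 557.
The tangent meets the radius at right angles, so tangent² = |PO|² − r² = 557 − 80 = 477.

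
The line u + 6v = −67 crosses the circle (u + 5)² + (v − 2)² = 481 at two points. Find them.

(−25, −7) and (11, −13)

Substitute v = (−67 − u)/6:
37u² + 518u − 10175 = 0  ⟹  u² + 14u − 275 = 0
u = 11 or u = −25, giving (11, −13) and (−25, −7).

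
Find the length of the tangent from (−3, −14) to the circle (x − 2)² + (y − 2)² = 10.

Centre (2, 2), r² = 10. |PO|² = (−5)² + (−16)² = 281.
The tangent meets the radius at right angles, so tangent² = |PO|² − r² = 281 − 10 = 271.

√271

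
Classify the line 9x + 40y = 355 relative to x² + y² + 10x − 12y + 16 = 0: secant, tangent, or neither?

Substituting the line into the circle gives 1681x² + 13930x − 18775 = 0.
Δ = 194044900 − (−126243100) = 320288000.
Two real roots: the line is a secant.

secant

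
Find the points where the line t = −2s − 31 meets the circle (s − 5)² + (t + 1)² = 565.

Substitute t = −2s − 31:
5s² + 110s + 360 = 0  ⟹  s² + 22s + 72 = 0
s = −4 or s = −18, giving (−4, −23) and (−18, 5).

(−18, 5) and (−4, −23)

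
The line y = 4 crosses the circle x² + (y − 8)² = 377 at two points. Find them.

(−19, 4) and (19, 4)

From the line, y = 4. Substituting:
x² − 361 = 0
x = 19 or x = −19, giving (19, 4) and (−19, 4).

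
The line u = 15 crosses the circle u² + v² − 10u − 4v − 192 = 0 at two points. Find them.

The line gives u = 15. Substituting into the circle:
v² − 4v − 117 = 0
v = 13 or v = −9, giving (15, 13) and (15, −9).

(15, −9) and (15, 13)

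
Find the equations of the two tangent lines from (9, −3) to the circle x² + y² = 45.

A line y − (−3) = m(x − (9)) is tangent when its distance from (0, 0) is 3√5:
(−9m − (3))² = 45(m² + 1)
2m² + 3m − 2 = 0, so m = 1/2 or m = −2.
Through (9, −3) these give x − 2y = 15 and 2x + y = 15.

x − 2y = 15 and 2x + y = 15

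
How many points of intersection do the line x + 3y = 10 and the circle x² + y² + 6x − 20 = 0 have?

2

Substituting the line into the circle gives 10x² + 34x − 80 = 0.
Discriminant = (34)² − 4·10·(−80) = 4356 > 0.
Two real roots: the line is a secant.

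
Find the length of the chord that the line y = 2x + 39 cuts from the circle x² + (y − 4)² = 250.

2√5

The distance from (0, 4) to the line is 35/√5, and r² = 250.
Chord = 2√(r² − d²) = 2·√(5) = 2√5.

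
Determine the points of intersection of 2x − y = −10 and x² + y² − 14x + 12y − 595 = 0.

(−15, −20) and (5, 20)

From the line, y = 2x + 10. Substituting:
5x² + 50x − 375 = 0  ⟹  x² + 10x − 75 = 0
x = 5 or x = −15, giving (5, 20) and (−15, −20).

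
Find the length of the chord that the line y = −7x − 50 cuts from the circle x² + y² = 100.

Express y = −7x − 50 and substitute into the circle:
50x² + 700x + 2400 = 0  ⟹  x² + 14x + 48 = 0
x = −6 or x = −8, giving (−6, −8) and (−8, 6).
|(−6, −8) − (−8, 6)| = √((2)² + (−14)²) = 10√2.

10√2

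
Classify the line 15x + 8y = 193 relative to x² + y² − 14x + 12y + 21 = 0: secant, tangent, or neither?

Centre (7, −6), r² = 64. Distance² from centre to line = (−136)²/289 = 64.
Since d² = r², the line is tangent.

tangent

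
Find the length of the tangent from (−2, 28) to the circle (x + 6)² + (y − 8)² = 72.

2√86

With centre O = (−6, 8), |OP|² = 416 and r² = 72.
Power of the point: PT² = |PO|² − r² = 344, so PT = 2√86.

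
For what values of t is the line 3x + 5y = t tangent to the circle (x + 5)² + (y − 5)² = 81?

The line touches the circle iff its distance from (−5, 5) is 9:
|3·(−5) + 5·5 − t| / √34 = 9
|t − (10)| = 9√34.

t = 10 ± 9√34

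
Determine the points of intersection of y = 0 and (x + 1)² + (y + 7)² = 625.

Substitute y = 0:
x² + 2x − 575 = 0
x = 23 or x = −25, giving (23, 0) and (−25, 0).

(−25, 0) and (23, 0)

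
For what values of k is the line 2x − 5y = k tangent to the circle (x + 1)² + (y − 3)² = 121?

For a tangent, require d(centre, line) = r = 11.
|2·(−1) − 5·3 − k| / √29 = 11
|k − (−17)| = 11√29.

k = −17 ± 11√29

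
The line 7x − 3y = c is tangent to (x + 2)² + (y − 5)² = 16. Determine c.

Tangency holds when the distance from the centre (−2, 5) to the line equals the radius 4:
|7·(−2) − 3·5 − c| / √58 = 4
|c − (−29)| = 4√58.

c = −29 ± 4√58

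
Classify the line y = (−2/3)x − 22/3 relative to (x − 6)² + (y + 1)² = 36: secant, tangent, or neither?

Centre (6, −1), r² = 36. Distance² from centre to line = (31)²/13 = 961/13.
Since d² > r², the line lies outside the circle.

neither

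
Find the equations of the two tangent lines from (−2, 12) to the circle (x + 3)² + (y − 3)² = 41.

5x + 4y = 38 and 4x − 5y = −68

A line y − (12) = m(x − (−2)) is tangent when its distance from (−3, 3) is √41:
(−1m − (−9))² = 41(m² + 1)
20m² + 9m − 20 = 0, so m = −5/4 or m = 4/5.
Through (−2, 12) these give 5x + 4y = 38 and 4x − 5y = −68.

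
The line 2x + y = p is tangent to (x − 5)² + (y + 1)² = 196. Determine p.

For a tangent, require d(centre, line) = r = 14.
|2·5 + 1·(−1) − p| / √5 = 14
|p − (9)| = 14√5.

p = 9 ± 14√5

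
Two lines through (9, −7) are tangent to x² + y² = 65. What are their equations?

x − 8y = 65 and 8x + y = 65

Write the tangent as mx − y + (−7 − m·(9)) = 0 and set its distance from the centre to √65:
[m·(−9) − (7)]² = 65(m² + 1)
8m² + 63m − 8 = 0, so m = 1/8 or m = −8.
With m = 1/8: x − 8y = 65. With m = −8: 8x + y = 65.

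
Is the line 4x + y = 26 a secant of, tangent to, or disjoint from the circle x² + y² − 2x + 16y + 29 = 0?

disjoint

Substituting the line into the circle gives 17x² − 274x + 1121 = 0.
Discriminant = (−274)² − 4·17·(1121) = −1152 < 0.
No real roots: the line does not meet the circle.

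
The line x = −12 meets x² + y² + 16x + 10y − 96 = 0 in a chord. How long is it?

Centre (−8, −5), r² = 185. Perpendicular distance d from centre to line = |4| / √1 = 4.
Chord = 2√(r² − d²) = 2·√(169) = 26.

26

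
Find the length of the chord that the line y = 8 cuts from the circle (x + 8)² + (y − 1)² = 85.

The distance from (−8, 1) to the line is 7, and r² = 85.
Half the chord is √(r² − d²) = √(36), so the full chord is 12.

12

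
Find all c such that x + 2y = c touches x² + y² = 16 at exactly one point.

For a tangent, require d(centre, line) = r = 4.
|1·0 + 2·0 − c| / √5 = 4
|c| = 4√5.

c = ±4√5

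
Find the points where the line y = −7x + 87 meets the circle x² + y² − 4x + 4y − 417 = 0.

Substitute y = −7x + 87:
50x² − 1250x + 7500 = 0  ⟹  x² − 25x + 150 = 0
x = 15 or x = 10, giving (15, −18) and (10, 17).

(10, 17) and (15, −18)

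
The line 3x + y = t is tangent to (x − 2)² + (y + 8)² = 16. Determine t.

t = −2 ± 4√10

Tangency holds when the distance from the centre (2, −8) to the line equals the radius 4:
|3·2 + 1·(−8) − t| / √10 = 4
|t − (−2)| = 4√10.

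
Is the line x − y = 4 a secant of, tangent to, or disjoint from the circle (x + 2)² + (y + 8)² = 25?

Substituting the line into the circle gives 2x² + 12x − 5 = 0.
Δ = 144 − (−40) = 184.
Two real roots: the line is a secant.

secant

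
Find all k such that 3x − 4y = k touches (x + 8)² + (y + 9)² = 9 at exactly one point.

k = −3 or k = 27

For a tangent, require d(centre, line) = r = 3.
|3·(−8) − 4·(−9) − k| / √25 = 3
|k − (12)| = 3·5, so k = 27 or k = −3.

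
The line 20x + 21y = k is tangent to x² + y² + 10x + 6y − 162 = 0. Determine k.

The line touches the circle iff its distance from (−5, −3) is 14:
|20·(−5) + 21·(−3) − k| / √841 = 14
|k − (−163)| = 14·29, so k = 243 or k = −569.

k = −569 or k = 243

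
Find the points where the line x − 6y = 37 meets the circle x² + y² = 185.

Express y = (−37 + x)/6 and substitute into the circle:
37x² − 74x − 5291 = 0  ⟹  x² − 2x − 143 = 0
x = 13 or x = −11, giving (13, −4) and (−11, −8).

(−11, −8) and (13, −4)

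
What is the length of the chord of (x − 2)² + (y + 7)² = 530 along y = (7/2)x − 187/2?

From the line, y = (−187 + 7x)/2. Substituting:
53x² − 2438x + 27825 = 0  ⟹  x² − 46x + 525 = 0
x = 25 or x = 21, giving (25, −6) and (21, −20).
|(25, −6) − (21, −20)| = √((4)² + (14)²) = 2√53.

2√53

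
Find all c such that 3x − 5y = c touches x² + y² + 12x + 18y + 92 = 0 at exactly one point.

For a tangent, require d(centre, line) = r = 5.
|3·(−6) − 5·(−9) − c| / √34 = 5
|c − (27)| = 5√34.

c = 27 ± 5√34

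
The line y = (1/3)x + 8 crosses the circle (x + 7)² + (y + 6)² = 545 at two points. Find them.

(−30, −2) and (9, 11)

Express y = (24 + x)/3 and substitute into the circle:
10x² + 210x − 2700 = 0  ⟹  x² + 21x − 270 = 0
x = 9 or x = −30, giving (9, 11) and (−30, −2).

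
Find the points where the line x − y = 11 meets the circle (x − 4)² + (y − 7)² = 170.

From the line, y = x − 11. Substituting:
2x² − 44x + 170 = 0  ⟹  x² − 22x + 85 = 0
x = 17 or x = 5, giving (17, 6) and (5, −6).

(5, −6) and (17, 6)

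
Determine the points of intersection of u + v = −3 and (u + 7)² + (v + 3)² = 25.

Substitute v = −u − 3:
2u² + 14u + 24 = 0  ⟹  u² + 7u + 12 = 0
u = −3 or u = −4, giving (−3, 0) and (−4, 1).

(−4, 1) and (−3, 0)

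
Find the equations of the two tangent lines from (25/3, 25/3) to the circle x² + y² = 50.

Let a tangent through (25/3, 25/3) have slope m. Its distance from (0, 0) must equal 5√2:
[m·(−25/3) − (−25/3)]² = 50(m² + 1)
7m² − 50m + 7 = 0, so m = 1/7 or m = 7.
With m = 1/7: x − 7y = −50. With m = 7: 7x − y = 50.

x − 7y = −50 and 7x − y = 50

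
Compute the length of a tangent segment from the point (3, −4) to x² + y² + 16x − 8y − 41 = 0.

8

Centre (−8, 4), r² = 121. |PO|² = (11)² + (−8)² = 185.
Power of the point: PT² = |PO|² − r² = 64, so PT = 8.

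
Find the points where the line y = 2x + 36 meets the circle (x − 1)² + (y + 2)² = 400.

Substitute y = 2x + 36:
5x² + 150x + 1045 = 0  ⟹  x² + 30x + 209 = 0
x = −11 or x = −19, giving (−11, 14) and (−19, −2).

(−19, −2) and (−11, 14)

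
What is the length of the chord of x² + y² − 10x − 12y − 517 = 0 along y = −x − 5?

30√2

From the line, y = −x − 5. Substituting:
2x² + 12x − 432 = 0  ⟹  x² + 6x − 216 = 0
x = 12 or x = −18, giving (12, −17) and (−18, 13).
Chord length = distance between (12, −17) and (−18, 13) = √1800 = 30√2.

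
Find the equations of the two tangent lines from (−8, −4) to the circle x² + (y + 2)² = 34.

Write the tangent as mx − y + (−4 − m·(−8)) = 0 and set its distance from the centre to √34:
(8m − (2))² = 34(m² + 1)
15m² − 16m − 15 = 0, so m = −3/5 or m = 5/3.
Through (−8, −4) these give 3x + 5y = −44 and 5x − 3y = −28.

3x + 5y = −44 and 5x − 3y = −28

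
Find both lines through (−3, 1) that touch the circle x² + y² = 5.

A line y − (1) = m(x − (−3)) is tangent when its distance from (0, 0) is √5:
[m·(3) − (−1)]² = 5(m² + 1)
2m² + 3m − 2 = 0, so m = 1/2 or m = −2.
With m = 1/2: x − 2y = −5. With m = −2: 2x + y = −5.

x − 2y = −5 and 2x + y = −5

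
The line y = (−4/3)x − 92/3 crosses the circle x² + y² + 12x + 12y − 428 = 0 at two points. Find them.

(−26, 4) and (−2, −28)

Express y = (−92 − 4x)/3 and substitute into the circle:
25x² + 700x + 1300 = 0  ⟹  x² + 28x + 52 = 0
x = −2 or x = −26, giving (−2, −28) and (−26, 4).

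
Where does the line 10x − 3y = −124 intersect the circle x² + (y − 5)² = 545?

From the line, y = (124 + 10x)/3. Substituting:
109x² + 2180x + 6976 = 0  ⟹  x² + 20x + 64 = 0
x = −4 or x = −16, giving (−4, 28) and (−16, −12).

(−16, −12) and (−4, 28)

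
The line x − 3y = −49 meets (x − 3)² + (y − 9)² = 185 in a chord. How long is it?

7√10

Centre (3, 9), r² = 185. Perpendicular distance d from centre to line = |25| / √10 = 25/√10.
Chord = 2√(r² − d²) = 2·√(245/2) = 7√10.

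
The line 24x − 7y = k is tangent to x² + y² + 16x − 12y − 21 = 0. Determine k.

Tangency holds when the distance from the centre (−8, 6) to the line equals the radius 11:
|24·(−8) − 7·6 − k| / √625 = 11
|k − (−234)| = 11·25, so k = 41 or k = −509.

k = −509 or k = 41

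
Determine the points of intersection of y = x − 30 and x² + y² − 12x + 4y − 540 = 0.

From the line, y = x − 30. Substituting:
2x² − 68x + 240 = 0  ⟹  x² − 34x + 120 = 0
x = 30 or x = 4, giving (30, 0) and (4, −26).

(4, −26) and (30, 0)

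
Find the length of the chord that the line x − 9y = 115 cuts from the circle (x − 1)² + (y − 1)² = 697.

5√82

The distance from (1, 1) to the line is 123/√82, and r² = 697.
Half the chord is √(r² − d²) = √(1025/2), so the full chord is 5√82.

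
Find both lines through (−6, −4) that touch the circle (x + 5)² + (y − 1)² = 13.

3x + 2y = −26 and 2x − 3y = 0

A line y − (−4) = m(x − (−6)) is tangent when its distance from (−5, 1) is √13:
(1m − (5))² = 13(m² + 1)
6m² + 5m − 6 = 0, so m = −3/2 or m = 2/3.
Through (−6, −4) these give 3x + 2y = −26 and 2x − 3y = 0.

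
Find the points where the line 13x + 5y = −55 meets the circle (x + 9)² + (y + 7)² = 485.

From the line, y = (−55 − 13x)/5. Substituting:
194x² + 970x − 9700 = 0  ⟹  x² + 5x − 50 = 0
x = 5 or x = −10, giving (5, −24) and (−10, 15).

(−10, 15) and (5, −24)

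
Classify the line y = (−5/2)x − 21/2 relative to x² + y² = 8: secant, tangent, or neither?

Centre (0, 0), r² = 8. Distance² from centre to line = (21)²/29 = 441/29.
Since d² > r², the line lies outside the circle.

neither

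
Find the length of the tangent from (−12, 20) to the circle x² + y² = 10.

Centre (0, 0), r² = 10. |PO|² = (−12)² + (20)² = 544.
The tangent meets the radius at right angles, so tangent² = |PO|² − r² = 544 − 10 = 534.

√534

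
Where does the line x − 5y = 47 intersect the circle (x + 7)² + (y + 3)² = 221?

(−18, −13) and (7, −8)

From the line, y = (−47 + x)/5. Substituting:
26x² + 286x − 3276 = 0  ⟹  x² + 11x − 126 = 0
x = 7 or x = −18, giving (7, −8) and (−18, −13).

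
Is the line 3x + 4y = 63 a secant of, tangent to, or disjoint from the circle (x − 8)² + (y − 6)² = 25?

Centre (8, 6), r² = 25. Distance² from centre to line = (−15)²/25 = 9.
Since d² < r², the line cuts the circle twice.

secant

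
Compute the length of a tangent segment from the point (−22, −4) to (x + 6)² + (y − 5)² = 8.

√329

Centre (−6, 5), r² = 8. |PO|² = (−16)² + (−9)² = 337.
The tangent meets the radius at right angles, so tangent² = |PO|² − r² = 337 − 8 = 329.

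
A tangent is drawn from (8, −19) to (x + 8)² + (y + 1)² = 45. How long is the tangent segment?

√535

The centre is (−8, −1) and r = 3√5. The square of the distance from P to the centre is 256 + 324 = 580.
By the tangent–radius right angle, tangent length = √(|PO|² − r²) = √535.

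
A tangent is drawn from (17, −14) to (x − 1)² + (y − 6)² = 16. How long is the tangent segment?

Centre (1, 6), r² = 16. |PO|² = (16)² + (−20)² = 656.
By the tangent–radius right angle, tangent length = √(|PO|² − r²) = √640 = 8√10.

8√10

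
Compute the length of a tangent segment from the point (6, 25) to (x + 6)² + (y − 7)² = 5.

√463

The centre is (−6, 7) and r = √5. The square of the distance from P to the centre is 144 + 324 = 468.
The tangent meets the radius at right angles, so tangent² = |PO|² − r² = 468 − 5 = 463.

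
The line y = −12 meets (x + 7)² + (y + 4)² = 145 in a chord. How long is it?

The distance from (−7, −4) to the line is 8, and r² = 145.
Chord = 2√(r² − d²) = 2·√(81) = 18.

18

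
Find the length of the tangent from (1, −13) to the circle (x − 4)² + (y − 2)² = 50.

Centre (4, 2), r² = 50. |PO|² = (−3)² + (−15)² = 234.
Power of the point: PT² = |PO|² − r² = 184, so PT = 2√46.

2√46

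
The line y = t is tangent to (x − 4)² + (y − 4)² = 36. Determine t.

Tangency holds when the distance from the centre (4, 4) to the line equals the radius 6:
|0·4 + 1·4 − t| / √1 = 6
|t − (4)| = 6, so t = 10 or t = −2.

t = −2 or t = 10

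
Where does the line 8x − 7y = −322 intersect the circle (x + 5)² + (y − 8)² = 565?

From the line, y = (322 + 8x)/7. Substituting:
113x² + 4746x + 44296 = 0  ⟹  x² + 42x + 392 = 0
x = −14 or x = −28, giving (−14, 30) and (−28, 14).

(−28, 14) and (−14, 30)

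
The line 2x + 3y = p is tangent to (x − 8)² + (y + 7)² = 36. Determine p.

The line touches the circle iff its distance from (8, −7) is 6:
|2·8 + 3·(−7) − p| / √13 = 6
|p − (−5)| = 6√13.

p = −5 ± 6√13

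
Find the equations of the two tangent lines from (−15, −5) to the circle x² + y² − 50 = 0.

x + 7y = −50 and x − y = −10

A line y − (−5) = m(x − (−15)) is tangent when its distance from (0, 0) is 5√2:
(15m − (5))² = 50(m² + 1)
7m² − 6m − 1 = 0, so m = −1/7 or m = 1.
With m = −1/7: x + 7y = −50. With m = 1: x − y = −10.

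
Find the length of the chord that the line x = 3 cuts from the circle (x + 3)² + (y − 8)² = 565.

46

The line gives x = 3. Substituting into the circle:
y² − 16y − 465 = 0
y = 31 or y = −15, giving (3, 31) and (3, −15).
Chord length = distance between (3, 31) and (3, −15) = √2116 = 46.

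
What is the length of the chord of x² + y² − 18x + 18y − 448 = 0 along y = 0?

46

The distance from (9, −9) to the line is 9, and r² = 610.
Chord = 2√(r² − d²) = 2·√(529) = 46.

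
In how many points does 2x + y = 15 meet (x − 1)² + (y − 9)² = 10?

2

Substituting the line into the circle gives 5x² − 26x + 27 = 0.
Δ = 676 − 540 = 136.
Two real roots: the line is a secant.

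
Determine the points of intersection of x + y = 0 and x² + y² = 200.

(−10, 10) and (10, −10)

Substitute y = −x:
2x² − 200 = 0  ⟹  x² − 100 = 0
x = 10 or x = −10, giving (10, −10) and (−10, 10).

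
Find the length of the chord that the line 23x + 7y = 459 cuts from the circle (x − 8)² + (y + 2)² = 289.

17√2

The distance from (8, −2) to the line is 289/√578, and r² = 289.
Half the chord is √(r² − d²) = √(289/2), so the full chord is 17√2.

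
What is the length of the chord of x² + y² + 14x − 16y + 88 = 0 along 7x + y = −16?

5√2

The distance from (−7, 8) to the line is 25/√50, and r² = 25.
Half the chord is √(r² − d²) = √(25/2), so the full chord is 5√2.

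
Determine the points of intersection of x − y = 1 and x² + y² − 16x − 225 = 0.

Express y = x − 1 and substitute into the circle:
2x² − 18x − 224 = 0  ⟹  x² − 9x − 112 = 0
x = 16 or x = −7, giving (16, 15) and (−7, −8).

(−7, −8) and (16, 15)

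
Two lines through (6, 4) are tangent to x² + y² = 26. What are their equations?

5x − y = 26 and x + 5y = 26

Write the tangent as mx − y + (4 − m·(6)) = 0 and set its distance from the centre to √26:
(−6m − (−4))² = 26(m² + 1)
5m² − 24m − 5 = 0, so m = 5 or m = −1/5.
Through (6, 4) these give 5x − y = 26 and x + 5y = 26.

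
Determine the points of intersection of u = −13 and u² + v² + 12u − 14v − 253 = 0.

The line gives u = −13. Substituting into the circle:
v² − 14v − 240 = 0
v = 24 or v = −10, giving (−13, 24) and (−13, −10).

(−13, −10) and (−13, 24)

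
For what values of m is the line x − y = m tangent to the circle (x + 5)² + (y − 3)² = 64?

The line touches the circle iff its distance from (−5, 3) is 8:
|1·(−5) − 1·3 − m| / √2 = 8
|m − (−8)| = 8√2.

m = −8 ± 8√2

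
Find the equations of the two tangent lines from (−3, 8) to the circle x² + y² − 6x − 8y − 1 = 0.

5x + y = −7 and x − 5y = −43

A line y − (8) = m(x − (−3)) is tangent when its distance from (3, 4) is √26:
[m·(6) − (−4)]² = 26(m² + 1)
5m² + 24m − 5 = 0, so m = −5 or m = 1/5.
Through (−3, 8) these give 5x + y = −7 and x − 5y = −43.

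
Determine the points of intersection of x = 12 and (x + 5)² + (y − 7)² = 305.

The line gives x = 12. Substituting into the circle:
y² − 14y + 33 = 0
y = 11 or y = 3, giving (12, 11) and (12, 3).

(12, 3) and (12, 11)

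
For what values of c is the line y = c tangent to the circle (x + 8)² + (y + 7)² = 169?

For a tangent, require d(centre, line) = r = 13.
|0·(−8) + 1·(−7) − c| / √1 = 13
|c − (−7)| = 13, so c = 6 or c = −20.

c = −20 or c = 6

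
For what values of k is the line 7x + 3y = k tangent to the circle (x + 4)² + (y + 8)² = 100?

k = −52 ± 10√58

For a tangent, require d(centre, line) = r = 10.
|7·(−4) + 3·(−8) − k| / √58 = 10
|k − (−52)| = 10√58.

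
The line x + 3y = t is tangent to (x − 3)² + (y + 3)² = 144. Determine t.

t = −6 ± 12√10

Tangency holds when the distance from the centre (3, −3) to the line equals the radius 12:
|1·3 + 3·(−3) − t| / √10 = 12
|t − (−6)| = 12√10.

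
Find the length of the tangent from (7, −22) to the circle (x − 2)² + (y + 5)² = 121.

The centre is (2, −5) and r = 11. The square of the distance from P to the centre is 25 + 289 = 314.
The tangent meets the radius at right angles, so tangent² = |PO|² − r² = 314 − 121 = 193.

√193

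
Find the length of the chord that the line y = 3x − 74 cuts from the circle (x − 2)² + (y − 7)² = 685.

7√10

The distance from (2, 7) to the line is 75/√10, and r² = 685.
Half the chord is √(r² − d²) = √(245/2), so the full chord is 7√10.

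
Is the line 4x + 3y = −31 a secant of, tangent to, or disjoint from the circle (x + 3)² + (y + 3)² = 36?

Substituting the line into the circle gives 25x² + 230x + 241 = 0.
Discriminant = (230)² − 4·25·(241) = 28800 > 0.
Two real roots: the line is a secant.

secant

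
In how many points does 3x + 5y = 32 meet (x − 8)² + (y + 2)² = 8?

Substituting the line into the circle gives 34x² − 652x + 3164 = 0.
Discriminant = (−652)² − 4·34·(3164) = −5200 < 0.
No real roots: the line does not meet the circle.

0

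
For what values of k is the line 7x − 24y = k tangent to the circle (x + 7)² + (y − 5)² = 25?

For a tangent, require d(centre, line) = r = 5.
|7·(−7) − 24·5 − k| / √625 = 5
|k − (−169)| = 5·25, so k = −44 or k = −294.

k = −294 or k = −44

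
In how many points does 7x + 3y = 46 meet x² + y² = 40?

2

Substituting the line into the circle gives 58x² − 644x + 1756 = 0.
Δ = 414736 − 407392 = 7344.
Two real roots: the line is a secant.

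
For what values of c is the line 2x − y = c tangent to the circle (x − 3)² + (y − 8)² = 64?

The line touches the circle iff its distance from (3, 8) is 8:
|2·3 − 1·8 − c| / √5 = 8
|c − (−2)| = 8√5.

c = −2 ± 8√5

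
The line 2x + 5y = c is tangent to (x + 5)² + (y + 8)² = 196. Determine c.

Tangency holds when the distance from the centre (−5, −8) to the line equals the radius 14:
|2·(−5) + 5·(−8) − c| / √29 = 14
|c − (−50)| = 14√29.

c = −50 ± 14√29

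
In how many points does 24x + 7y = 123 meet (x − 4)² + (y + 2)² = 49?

2

Substituting the line into the circle gives 625x² − 6968x + 17152 = 0.
Discriminant = (−6968)² − 4·625·(17152) = 5673024 > 0.
Two real roots: the line is a secant.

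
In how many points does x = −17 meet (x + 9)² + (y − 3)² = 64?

Substituting the line into the circle gives y² − 6y + 9 = 0.
Discriminant = (−6)² − 4·1·(9) = 0.
A repeated root: the line is tangent.

1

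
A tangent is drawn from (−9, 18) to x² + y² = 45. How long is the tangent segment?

With centre O = (0, 0), |OP|² = 405 and r² = 45.
The tangent meets the radius at right angles, so tangent² = |PO|² − r² = 405 − 45 = 360.

6√10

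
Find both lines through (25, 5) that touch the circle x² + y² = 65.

Let a tangent through (25, 5) have slope m. Its distance from (0, 0) must equal √65:
[m·(−25) − (−5)]² = 65(m² + 1)
56m² − 25m − 4 = 0, so m = −1/8 or m = 4/7.
With m = −1/8: x + 8y = 65. With m = 4/7: 4x − 7y = 65.

x + 8y = 65 and 4x − 7y = 65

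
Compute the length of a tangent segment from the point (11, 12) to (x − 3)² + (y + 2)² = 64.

14

Centre (3, −2), r² = 64. |PO|² = (8)² + (14)² = 260.
The tangent meets the radius at right angles, so tangent² = |PO|² − r² = 260 − 64 = 196.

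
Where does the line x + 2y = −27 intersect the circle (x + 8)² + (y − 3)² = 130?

Express y = (−27 − x)/2 and substitute into the circle:
5x² + 130x + 825 = 0  ⟹  x² + 26x + 165 = 0
x = −11 or x = −15, giving (−11, −8) and (−15, −6).

(−15, −6) and (−11, −8)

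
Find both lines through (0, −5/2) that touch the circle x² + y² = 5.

x + 2y = −5 and x − 2y = 5

Let a tangent through (0, −5/2) have slope m. Its distance from (0, 0) must equal √5:
[m·(0) − (5/2)]² = 5(m² + 1)
4m² − 1 = 0, so m = −1/2 or m = 1/2.
With m = −1/2: x + 2y = −5. With m = 1/2: x − 2y = 5.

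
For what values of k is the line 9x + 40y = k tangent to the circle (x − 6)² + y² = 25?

k = −151 or k = 259

Tangency holds when the distance from the centre (6, 0) to the line equals the radius 5:
|9·6 + 40·0 − k| / √1681 = 5
|k − (54)| = 5·41, so k = 259 or k = −151.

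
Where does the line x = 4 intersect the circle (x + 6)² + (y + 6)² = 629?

(4, −29) and (4, 17)

The line gives x = 4. Substituting into the circle:
y² + 12y − 493 = 0
y = 17 or y = −29, giving (4, 17) and (4, −29).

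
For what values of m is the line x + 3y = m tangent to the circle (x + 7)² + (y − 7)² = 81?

m = 14 ± 9√10

The line touches the circle iff its distance from (−7, 7) is 9:
|1·(−7) + 3·7 − m| / √10 = 9
|m − (14)| = 9√10.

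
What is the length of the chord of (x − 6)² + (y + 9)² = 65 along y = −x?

The distance from (6, −9) to the line is 3/√2, and r² = 65.
Half the chord is √(r² − d²) = √(121/2), so the full chord is 11√2.

11√2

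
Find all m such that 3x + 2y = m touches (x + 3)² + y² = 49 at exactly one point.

m = −9 ± 7√13

For a tangent, require d(centre, line) = r = 7.
|3·(−3) + 2·0 − m| / √13 = 7
|m − (−9)| = 7√13.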